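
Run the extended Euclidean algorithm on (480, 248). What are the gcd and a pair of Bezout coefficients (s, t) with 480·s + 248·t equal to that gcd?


Euclidean algorithm on (480, 248) — divide until remainder is 0:
  480 = 1 · 248 + 232
  248 = 1 · 232 + 16
  232 = 14 · 16 + 8
  16 = 2 · 8 + 0
gcd(480, 248) = 8.
Track Bezout coefficients alongside the remainders: start with r₀ = 480 = a·1 + b·0 (s = 1, t = 0) and r₁ = 248 = a·0 + b·1 (s = 0, t = 1); each new remainder r_{k+1} = r_{k-1} − q_k·r_k inherits s_{k+1} = s_{k-1} − q_k·s_k, t_{k+1} = t_{k-1} − q_k·t_k, so r_k = a·s_k + b·t_k at every step:
  q = 1: r = 232, s = 1 − 1·0 = 1, t = 0 − 1·1 = -1  (check: 480·1 + 248·(-1) = 232)
  q = 1: r = 16, s = 0 − 1·1 = -1, t = 1 − 1·(-1) = 2  (check: 480·(-1) + 248·2 = 16)
  q = 14: r = 8, s = 1 − 14·(-1) = 15, t = -1 − 14·2 = -29  (check: 480·15 + 248·(-29) = 8)
The row with r = 8 (the gcd) gives the Bezout coefficients s = 15, t = -29.
Result: 480 · (15) + 248 · (-29) = 8.

gcd(480, 248) = 8; s = 15, t = -29 (check: 480·15 + 248·(-29) = 8).


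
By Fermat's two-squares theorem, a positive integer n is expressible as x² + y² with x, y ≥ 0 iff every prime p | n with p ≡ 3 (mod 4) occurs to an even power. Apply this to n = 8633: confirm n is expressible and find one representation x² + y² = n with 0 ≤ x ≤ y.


Step 1: Factor n = 8633 = 89 · 97.
Step 2: Check the mod-4 condition on each prime factor: 89 ≡ 1 (mod 4), exponent 1; 97 ≡ 1 (mod 4), exponent 1.
All primes ≡ 3 (mod 4) appear to even exponent (or don't appear), so by the two-squares theorem n IS expressible as a sum of two squares.
Step 3: Build a representation. Here n = 89 · 97 is a product of primes ≡ 1 (mod 4). Each prime p ≡ 1 (mod 4) is itself a sum of two squares; find a² by testing p − a² for a perfect square:
  89: 89 − 1² = 88, 89 − 2² = 85, 89 − 3² = 80, 89 − 4² = 73, 89 − 5² = 64 = 8² ⇒ 89 = 5² + 8².
  97: 97 − 1² = 96, 97 − 2² = 93, 97 − 3² = 88, 97 − 4² = 81 = 9² ⇒ 97 = 4² + 9².
  Combine using the Brahmagupta–Fibonacci identity (a² + b²)(c² + d²) = (ac − bd)² + (ad + bc)² = (ac + bd)² + (ad − bc)²:
  89 · 97 = 8633: from (5² + 8²)(4² + 9²), take (5·4 − 8·9, 5·9 + 8·4) = (20 − 72, 45 + 32) = (-52, 77); dropping signs (only squares matter) gives (52, 77); check 52² + 77² = 2704 + 5929 = 8633 ✓.
Step 4: Order so x ≤ y and verify: 52² + 77² = 2704 + 5929 = 8633 = n. ✓

n = 8633 = 52² + 77² (one valid representation with x ≤ y).


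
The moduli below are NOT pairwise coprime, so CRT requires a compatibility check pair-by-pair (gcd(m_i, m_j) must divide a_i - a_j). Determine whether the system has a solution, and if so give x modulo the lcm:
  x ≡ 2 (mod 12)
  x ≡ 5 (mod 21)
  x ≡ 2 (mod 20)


Moduli 12, 21, 20 are not pairwise coprime, so CRT works modulo lcm(m_i) when all pairwise compatibility conditions hold.
Pairwise compatibility: gcd(m_i, m_j) must divide a_i - a_j for every pair.
Merge one congruence at a time:
  Start: x ≡ 2 (mod 12).
  Combine with x ≡ 5 (mod 21): gcd(12, 21) = 3; 5 - 2 = 3, which IS divisible by 3, so compatible.
    Write x = 2 + 12·t and substitute into x ≡ 5 (mod 21): 12·t ≡ 5 − 2 = 3 (mod 21).
    Divide the congruence (and modulus) by g = 3: 4·t ≡ 1 (mod 7).
    The inverse of 4 mod 7 is 2 (since 4·2 = 8 = 1·7 + 1), so t ≡ 2·1 = 2 ≡ 2 (mod 7).
    Then x = 2 + 12·2 = 26, valid modulo lcm(12, 21) = 84: x ≡ 26 (mod 84).
  Combine with x ≡ 2 (mod 20): gcd(84, 20) = 4; 2 - 26 = -24, which IS divisible by 4, so compatible.
    Write x = 26 + 84·t and substitute into x ≡ 2 (mod 20): 84·t ≡ 2 − 26 = -24 (mod 20).
    Divide the congruence (and modulus) by g = 4: 21·t ≡ -6 (mod 5).
    Reduce coefficients mod 5: 1·t ≡ 4 (mod 5).
    So t ≡ 4 (mod 5).
    Then x = 26 + 84·4 = 362, valid modulo lcm(84, 20) = 420: x ≡ 362 (mod 420).
Verify: 362 mod 12 = 2, 362 mod 21 = 5, 362 mod 20 = 2.

x ≡ 362 (mod 420).


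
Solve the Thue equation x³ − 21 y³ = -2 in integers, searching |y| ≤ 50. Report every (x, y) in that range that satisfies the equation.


The equation is x³ - 21y³ = -2. For fixed y, x³ = 21·y³ − 2, so a solution requires the RHS to be a perfect cube.
Strategy: iterate y from -50 to 50, compute RHS = 21·y³ − 2, and check whether it is a (positive or negative) perfect cube.
Check small values of y:
  y = 0: RHS = -2 is not a perfect cube.
  y = 1: RHS = 19 is not a perfect cube.
  y = -1: RHS = -23 is not a perfect cube.
  y = 2: RHS = 166 is not a perfect cube.
  y = -2: RHS = -170 is not a perfect cube.
  y = 3: RHS = 565 is not a perfect cube.
  y = -3: RHS = -569 is not a perfect cube.
Continuing the search up to |y| = 50 finds no solutions either.
No (x, y) in the scanned range satisfies the equation.

No integer solutions with |y| ≤ 50.


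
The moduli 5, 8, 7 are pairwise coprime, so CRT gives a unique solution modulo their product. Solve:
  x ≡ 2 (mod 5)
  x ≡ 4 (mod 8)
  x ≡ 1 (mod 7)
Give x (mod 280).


Moduli 5, 8, 7 are pairwise coprime; by CRT there is a unique solution modulo M = 5 · 8 · 7 = 280.
Solve pairwise, accumulating the modulus:
  Start with x ≡ 2 (mod 5).
  Combine with x ≡ 4 (mod 8): since gcd(5, 8) = 1, we get a unique residue mod 40.
    Write x = 2 + 5·t and substitute into x ≡ 4 (mod 8): 5·t ≡ 4 − 2 = 2 (mod 8).
    The inverse of 5 mod 8 is 5 (since 5·5 = 25 = 3·8 + 1), so t ≡ 5·2 = 10 ≡ 2 (mod 8).
    Then x = 2 + 5·2 = 12, valid modulo lcm(5, 8) = 40: x ≡ 12 (mod 40).
  Combine with x ≡ 1 (mod 7): since gcd(40, 7) = 1, we get a unique residue mod 280.
    Write x = 12 + 40·t and substitute into x ≡ 1 (mod 7): 40·t ≡ 1 − 12 = -11 (mod 7).
    Reduce coefficients mod 7: 5·t ≡ 3 (mod 7).
    The inverse of 5 mod 7 is 3 (since 5·3 = 15 = 2·7 + 1), so t ≡ 3·3 = 9 ≡ 2 (mod 7).
    Then x = 12 + 40·2 = 92, valid modulo lcm(40, 7) = 280: x ≡ 92 (mod 280).
Verify: 92 mod 5 = 2 ✓, 92 mod 8 = 4 ✓, 92 mod 7 = 1 ✓.

x ≡ 92 (mod 280).


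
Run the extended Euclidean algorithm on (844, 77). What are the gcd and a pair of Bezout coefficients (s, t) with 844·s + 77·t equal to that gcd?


Euclidean algorithm on (844, 77) — divide until remainder is 0:
  844 = 10 · 77 + 74
  77 = 1 · 74 + 3
  74 = 24 · 3 + 2
  3 = 1 · 2 + 1
  2 = 2 · 1 + 0
gcd(844, 77) = 1.
Track Bezout coefficients alongside the remainders: start with r₀ = 844 = a·1 + b·0 (s = 1, t = 0) and r₁ = 77 = a·0 + b·1 (s = 0, t = 1); each new remainder r_{k+1} = r_{k-1} − q_k·r_k inherits s_{k+1} = s_{k-1} − q_k·s_k, t_{k+1} = t_{k-1} − q_k·t_k, so r_k = a·s_k + b·t_k at every step:
  q = 10: r = 74, s = 1 − 10·0 = 1, t = 0 − 10·1 = -10  (check: 844·1 + 77·(-10) = 74)
  q = 1: r = 3, s = 0 − 1·1 = -1, t = 1 − 1·(-10) = 11  (check: 844·(-1) + 77·11 = 3)
  q = 24: r = 2, s = 1 − 24·(-1) = 25, t = -10 − 24·11 = -274  (check: 844·25 + 77·(-274) = 2)
  q = 1: r = 1, s = -1 − 1·25 = -26, t = 11 − 1·(-274) = 285  (check: 844·(-26) + 77·285 = 1)
The row with r = 1 (the gcd) gives the Bezout coefficients s = -26, t = 285.
Result: 844 · (-26) + 77 · (285) = 1.

gcd(844, 77) = 1; s = -26, t = 285 (check: 844·(-26) + 77·285 = 1).


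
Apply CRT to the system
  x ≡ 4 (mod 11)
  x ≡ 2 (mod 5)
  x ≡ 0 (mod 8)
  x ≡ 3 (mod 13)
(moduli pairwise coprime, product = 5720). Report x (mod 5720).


Product of moduli M = 11 · 5 · 8 · 13 = 5720.
Merge one congruence at a time:
  Start: x ≡ 4 (mod 11).
  Combine with x ≡ 2 (mod 5); new modulus lcm = 55.
    Write x = 4 + 11·t and substitute into x ≡ 2 (mod 5): 11·t ≡ 2 − 4 = -2 (mod 5).
    Reduce coefficients mod 5: 1·t ≡ 3 (mod 5).
    So t ≡ 3 (mod 5).
    Then x = 4 + 11·3 = 37, valid modulo lcm(11, 5) = 55: x ≡ 37 (mod 55).
  Combine with x ≡ 0 (mod 8); new modulus lcm = 440.
    Write x = 37 + 55·t and substitute into x ≡ 0 (mod 8): 55·t ≡ 0 − 37 = -37 (mod 8).
    Reduce coefficients mod 8: 7·t ≡ 3 (mod 8).
    The inverse of 7 mod 8 is 7 (since 7·7 = 49 = 6·8 + 1), so t ≡ 7·3 = 21 ≡ 5 (mod 8).
    Then x = 37 + 55·5 = 312, valid modulo lcm(55, 8) = 440: x ≡ 312 (mod 440).
  Combine with x ≡ 3 (mod 13); new modulus lcm = 5720.
    Write x = 312 + 440·t and substitute into x ≡ 3 (mod 13): 440·t ≡ 3 − 312 = -309 (mod 13).
    Reduce coefficients mod 13: 11·t ≡ 3 (mod 13).
    The inverse of 11 mod 13 is 6 (since 11·6 = 66 = 5·13 + 1), so t ≡ 6·3 = 18 ≡ 5 (mod 13).
    Then x = 312 + 440·5 = 2512, valid modulo lcm(440, 13) = 5720: x ≡ 2512 (mod 5720).
Verify against each original: 2512 mod 11 = 4, 2512 mod 5 = 2, 2512 mod 8 = 0, 2512 mod 13 = 3.

x ≡ 2512 (mod 5720).


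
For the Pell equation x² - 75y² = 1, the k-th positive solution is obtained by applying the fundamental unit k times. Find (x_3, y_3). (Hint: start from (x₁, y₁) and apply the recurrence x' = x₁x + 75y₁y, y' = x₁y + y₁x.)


Step 1: Find the fundamental solution (x₁, y₁) of x² - 75y² = 1.
  Expand √75 as a continued fraction. a₀ = ⌊√75⌋ = 8; iterate m_{k+1} = d_k·a_k − m_k, d_{k+1} = (75 − m_{k+1}²)/d_k, a_{k+1} = ⌊(a₀ + m_{k+1})/d_{k+1}⌋ (starting m₀ = 0, d₀ = 1), with convergents p_k = a_k·p_{k-1} + p_{k-2}, q_k = a_k·q_{k-1} + q_{k-2} (p₋₁ = 1, q₋₁ = 0):
  k = 0: a₀ = 8; p₀/q₀ = 8/1; p₀² − 75·q₀² = 64 − 75 = -11.
  k = 1: m = 8, d = 11, a = ⌊(8 + 8)/11⌋ = 1; p/q = (1·8 + 1)/(1·1 + 0) = 9/1; p² − 75·q² = 81 − 75 = 6.
  k = 2: m = 3, d = 6, a = ⌊(8 + 3)/6⌋ = 1; p/q = (1·9 + 8)/(1·1 + 1) = 17/2; p² − 75·q² = 289 − 300 = -11.
  k = 3: m = 3, d = 11, a = ⌊(8 + 3)/11⌋ = 1; p/q = (1·17 + 9)/(1·2 + 1) = 26/3; p² − 75·q² = 676 − 675 = 1.
  The first convergent with p² − 75·q² = 1 gives the fundamental solution (x₁, y₁) = (26, 3).
Step 2: Apply the recurrence (x_{n+1}, y_{n+1}) = (x₁x_n + 75y₁y_n, x₁y_n + y₁x_n) repeatedly.
  From (x_1, y_1) = (26, 3): x_2 = 26·26 + 75·3·3 = 1351; y_2 = 26·3 + 3·26 = 156.
  From (x_2, y_2) = (1351, 156): x_3 = 26·1351 + 75·3·156 = 70226; y_3 = 26·156 + 3·1351 = 8109.
Step 3: Verify x_3² - 75·y_3² = 4931691076 - 4931691075 = 1 (should be 1). ✓

(x_1, y_1) = (26, 3); (x_3, y_3) = (70226, 8109).


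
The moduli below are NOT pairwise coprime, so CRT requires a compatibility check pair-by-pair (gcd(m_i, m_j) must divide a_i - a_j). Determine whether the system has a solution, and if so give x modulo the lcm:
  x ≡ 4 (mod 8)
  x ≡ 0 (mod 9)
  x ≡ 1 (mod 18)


Moduli 8, 9, 18 are not pairwise coprime, so CRT works modulo lcm(m_i) when all pairwise compatibility conditions hold.
Pairwise compatibility: gcd(m_i, m_j) must divide a_i - a_j for every pair.
Merge one congruence at a time:
  Start: x ≡ 4 (mod 8).
  Combine with x ≡ 0 (mod 9): gcd(8, 9) = 1; 0 - 4 = -4, which IS divisible by 1, so compatible.
    Write x = 4 + 8·t and substitute into x ≡ 0 (mod 9): 8·t ≡ 0 − 4 = -4 (mod 9).
    Reduce coefficients mod 9: 8·t ≡ 5 (mod 9).
    The inverse of 8 mod 9 is 8 (since 8·8 = 64 = 7·9 + 1), so t ≡ 8·5 = 40 ≡ 4 (mod 9).
    Then x = 4 + 8·4 = 36, valid modulo lcm(8, 9) = 72: x ≡ 36 (mod 72).
  Combine with x ≡ 1 (mod 18): gcd(72, 18) = 18, and 1 - 36 = -35 is NOT divisible by 18.
    ⇒ system is inconsistent (no integer solution).

No solution (the system is inconsistent).


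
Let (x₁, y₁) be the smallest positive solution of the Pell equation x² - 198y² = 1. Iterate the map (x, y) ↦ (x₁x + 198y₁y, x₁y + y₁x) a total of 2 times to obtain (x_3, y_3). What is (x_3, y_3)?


Step 1: Find the fundamental solution (x₁, y₁) of x² - 198y² = 1.
  Expand √198 as a continued fraction. a₀ = ⌊√198⌋ = 14; iterate m_{k+1} = d_k·a_k − m_k, d_{k+1} = (198 − m_{k+1}²)/d_k, a_{k+1} = ⌊(a₀ + m_{k+1})/d_{k+1}⌋ (starting m₀ = 0, d₀ = 1), with convergents p_k = a_k·p_{k-1} + p_{k-2}, q_k = a_k·q_{k-1} + q_{k-2} (p₋₁ = 1, q₋₁ = 0):
  k = 0: a₀ = 14; p₀/q₀ = 14/1; p₀² − 198·q₀² = 196 − 198 = -2.
  k = 1: m = 14, d = 2, a = ⌊(14 + 14)/2⌋ = 14; p/q = (14·14 + 1)/(14·1 + 0) = 197/14; p² − 198·q² = 38809 − 38808 = 1.
  The first convergent with p² − 198·q² = 1 gives the fundamental solution (x₁, y₁) = (197, 14).
Step 2: Apply the recurrence (x_{n+1}, y_{n+1}) = (x₁x_n + 198y₁y_n, x₁y_n + y₁x_n) repeatedly.
  From (x_1, y_1) = (197, 14): x_2 = 197·197 + 198·14·14 = 77617; y_2 = 197·14 + 14·197 = 5516.
  From (x_2, y_2) = (77617, 5516): x_3 = 197·77617 + 198·14·5516 = 30580901; y_3 = 197·5516 + 14·77617 = 2173290.
Step 3: Verify x_3² - 198·y_3² = 935191505971801 - 935191505971800 = 1 (should be 1). ✓

(x_1, y_1) = (197, 14); (x_3, y_3) = (30580901, 2173290).


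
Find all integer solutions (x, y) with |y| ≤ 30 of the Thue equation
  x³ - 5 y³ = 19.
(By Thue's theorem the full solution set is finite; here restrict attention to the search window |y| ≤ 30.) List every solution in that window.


The equation is x³ - 5y³ = 19. For fixed y, x³ = 5·y³ + 19, so a solution requires the RHS to be a perfect cube.
Strategy: iterate y from -30 to 30, compute RHS = 5·y³ + 19, and check whether it is a (positive or negative) perfect cube.
Check small values of y:
  y = 0: RHS = 19 is not a perfect cube.
  y = 1: RHS = 24 is not a perfect cube.
  y = -1: RHS = 14 is not a perfect cube.
  y = 2: RHS = 59 is not a perfect cube.
  y = -2: RHS = -21 is not a perfect cube.
  y = 3: RHS = 154 is not a perfect cube.
  y = -3: RHS = -116 is not a perfect cube.
Continuing the search up to |y| = 30 finds no solutions either.
No (x, y) in the scanned range satisfies the equation.

No integer solutions with |y| ≤ 30.


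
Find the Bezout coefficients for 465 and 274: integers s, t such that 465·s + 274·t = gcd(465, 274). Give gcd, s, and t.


Euclidean algorithm on (465, 274) — divide until remainder is 0:
  465 = 1 · 274 + 191
  274 = 1 · 191 + 83
  191 = 2 · 83 + 25
  83 = 3 · 25 + 8
  25 = 3 · 8 + 1
  8 = 8 · 1 + 0
gcd(465, 274) = 1.
Track Bezout coefficients alongside the remainders: start with r₀ = 465 = a·1 + b·0 (s = 1, t = 0) and r₁ = 274 = a·0 + b·1 (s = 0, t = 1); each new remainder r_{k+1} = r_{k-1} − q_k·r_k inherits s_{k+1} = s_{k-1} − q_k·s_k, t_{k+1} = t_{k-1} − q_k·t_k, so r_k = a·s_k + b·t_k at every step:
  q = 1: r = 191, s = 1 − 1·0 = 1, t = 0 − 1·1 = -1  (check: 465·1 + 274·(-1) = 191)
  q = 1: r = 83, s = 0 − 1·1 = -1, t = 1 − 1·(-1) = 2  (check: 465·(-1) + 274·2 = 83)
  q = 2: r = 25, s = 1 − 2·(-1) = 3, t = -1 − 2·2 = -5  (check: 465·3 + 274·(-5) = 25)
  q = 3: r = 8, s = -1 − 3·3 = -10, t = 2 − 3·(-5) = 17  (check: 465·(-10) + 274·17 = 8)
  q = 3: r = 1, s = 3 − 3·(-10) = 33, t = -5 − 3·17 = -56  (check: 465·33 + 274·(-56) = 1)
The row with r = 1 (the gcd) gives the Bezout coefficients s = 33, t = -56.
Result: 465 · (33) + 274 · (-56) = 1.

gcd(465, 274) = 1; s = 33, t = -56 (check: 465·33 + 274·(-56) = 1).


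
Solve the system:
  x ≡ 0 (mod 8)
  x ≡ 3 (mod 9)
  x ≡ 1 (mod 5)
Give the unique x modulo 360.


Moduli 8, 9, 5 are pairwise coprime; by CRT there is a unique solution modulo M = 8 · 9 · 5 = 360.
Solve pairwise, accumulating the modulus:
  Start with x ≡ 0 (mod 8).
  Combine with x ≡ 3 (mod 9): since gcd(8, 9) = 1, we get a unique residue mod 72.
    Write x = 0 + 8·t and substitute into x ≡ 3 (mod 9): 8·t ≡ 3 − 0 = 3 (mod 9).
    The inverse of 8 mod 9 is 8 (since 8·8 = 64 = 7·9 + 1), so t ≡ 8·3 = 24 ≡ 6 (mod 9).
    Then x = 0 + 8·6 = 48, valid modulo lcm(8, 9) = 72: x ≡ 48 (mod 72).
  Combine with x ≡ 1 (mod 5): since gcd(72, 5) = 1, we get a unique residue mod 360.
    Write x = 48 + 72·t and substitute into x ≡ 1 (mod 5): 72·t ≡ 1 − 48 = -47 (mod 5).
    Reduce coefficients mod 5: 2·t ≡ 3 (mod 5).
    The inverse of 2 mod 5 is 3 (since 2·3 = 6 = 1·5 + 1), so t ≡ 3·3 = 9 ≡ 4 (mod 5).
    Then x = 48 + 72·4 = 336, valid modulo lcm(72, 5) = 360: x ≡ 336 (mod 360).
Verify: 336 mod 8 = 0 ✓, 336 mod 9 = 3 ✓, 336 mod 5 = 1 ✓.

x ≡ 336 (mod 360).


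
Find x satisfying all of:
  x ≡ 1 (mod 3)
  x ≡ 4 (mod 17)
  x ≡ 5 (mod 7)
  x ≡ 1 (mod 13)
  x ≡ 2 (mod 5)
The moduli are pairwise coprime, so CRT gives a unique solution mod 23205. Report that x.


Product of moduli M = 3 · 17 · 7 · 13 · 5 = 23205.
Merge one congruence at a time:
  Start: x ≡ 1 (mod 3).
  Combine with x ≡ 4 (mod 17); new modulus lcm = 51.
    Write x = 1 + 3·t and substitute into x ≡ 4 (mod 17): 3·t ≡ 4 − 1 = 3 (mod 17).
    The inverse of 3 mod 17 is 6 (since 3·6 = 18 = 1·17 + 1), so t ≡ 6·3 = 18 ≡ 1 (mod 17).
    Then x = 1 + 3·1 = 4, valid modulo lcm(3, 17) = 51: x ≡ 4 (mod 51).
  Combine with x ≡ 5 (mod 7); new modulus lcm = 357.
    Write x = 4 + 51·t and substitute into x ≡ 5 (mod 7): 51·t ≡ 5 − 4 = 1 (mod 7).
    Reduce coefficients mod 7: 2·t ≡ 1 (mod 7).
    The inverse of 2 mod 7 is 4 (since 2·4 = 8 = 1·7 + 1), so t ≡ 4·1 = 4 ≡ 4 (mod 7).
    Then x = 4 + 51·4 = 208, valid modulo lcm(51, 7) = 357: x ≡ 208 (mod 357).
  Combine with x ≡ 1 (mod 13); new modulus lcm = 4641.
    Write x = 208 + 357·t and substitute into x ≡ 1 (mod 13): 357·t ≡ 1 − 208 = -207 (mod 13).
    Reduce coefficients mod 13: 6·t ≡ 1 (mod 13).
    The inverse of 6 mod 13 is 11 (since 6·11 = 66 = 5·13 + 1), so t ≡ 11·1 = 11 ≡ 11 (mod 13).
    Then x = 208 + 357·11 = 4135, valid modulo lcm(357, 13) = 4641: x ≡ 4135 (mod 4641).
  Combine with x ≡ 2 (mod 5); new modulus lcm = 23205.
    Write x = 4135 + 4641·t and substitute into x ≡ 2 (mod 5): 4641·t ≡ 2 − 4135 = -4133 (mod 5).
    Reduce coefficients mod 5: 1·t ≡ 2 (mod 5).
    So t ≡ 2 (mod 5).
    Then x = 4135 + 4641·2 = 13417, valid modulo lcm(4641, 5) = 23205: x ≡ 13417 (mod 23205).
Verify against each original: 13417 mod 3 = 1, 13417 mod 17 = 4, 13417 mod 7 = 5, 13417 mod 13 = 1, 13417 mod 5 = 2.

x ≡ 13417 (mod 23205).


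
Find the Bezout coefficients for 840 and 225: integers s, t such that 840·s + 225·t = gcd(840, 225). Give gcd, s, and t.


Euclidean algorithm on (840, 225) — divide until remainder is 0:
  840 = 3 · 225 + 165
  225 = 1 · 165 + 60
  165 = 2 · 60 + 45
  60 = 1 · 45 + 15
  45 = 3 · 15 + 0
gcd(840, 225) = 15.
Track Bezout coefficients alongside the remainders: start with r₀ = 840 = a·1 + b·0 (s = 1, t = 0) and r₁ = 225 = a·0 + b·1 (s = 0, t = 1); each new remainder r_{k+1} = r_{k-1} − q_k·r_k inherits s_{k+1} = s_{k-1} − q_k·s_k, t_{k+1} = t_{k-1} − q_k·t_k, so r_k = a·s_k + b·t_k at every step:
  q = 3: r = 165, s = 1 − 3·0 = 1, t = 0 − 3·1 = -3  (check: 840·1 + 225·(-3) = 165)
  q = 1: r = 60, s = 0 − 1·1 = -1, t = 1 − 1·(-3) = 4  (check: 840·(-1) + 225·4 = 60)
  q = 2: r = 45, s = 1 − 2·(-1) = 3, t = -3 − 2·4 = -11  (check: 840·3 + 225·(-11) = 45)
  q = 1: r = 15, s = -1 − 1·3 = -4, t = 4 − 1·(-11) = 15  (check: 840·(-4) + 225·15 = 15)
The row with r = 15 (the gcd) gives the Bezout coefficients s = -4, t = 15.
Result: 840 · (-4) + 225 · (15) = 15.

gcd(840, 225) = 15; s = -4, t = 15 (check: 840·(-4) + 225·15 = 15).


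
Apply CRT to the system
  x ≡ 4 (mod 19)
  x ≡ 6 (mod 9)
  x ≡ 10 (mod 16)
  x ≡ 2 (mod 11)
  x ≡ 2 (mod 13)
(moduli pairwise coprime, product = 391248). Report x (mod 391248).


Product of moduli M = 19 · 9 · 16 · 11 · 13 = 391248.
Merge one congruence at a time:
  Start: x ≡ 4 (mod 19).
  Combine with x ≡ 6 (mod 9); new modulus lcm = 171.
    Write x = 4 + 19·t and substitute into x ≡ 6 (mod 9): 19·t ≡ 6 − 4 = 2 (mod 9).
    Reduce coefficients mod 9: 1·t ≡ 2 (mod 9).
    So t ≡ 2 (mod 9).
    Then x = 4 + 19·2 = 42, valid modulo lcm(19, 9) = 171: x ≡ 42 (mod 171).
  Combine with x ≡ 10 (mod 16); new modulus lcm = 2736.
    Write x = 42 + 171·t and substitute into x ≡ 10 (mod 16): 171·t ≡ 10 − 42 = -32 (mod 16).
    Reduce coefficients mod 16: 11·t ≡ 0 (mod 16).
    The inverse of 11 mod 16 is 3 (since 11·3 = 33 = 2·16 + 1), so t ≡ 3·0 = 0 ≡ 0 (mod 16).
    Then x = 42 + 171·0 = 42, valid modulo lcm(171, 16) = 2736: x ≡ 42 (mod 2736).
  Combine with x ≡ 2 (mod 11); new modulus lcm = 30096.
    Write x = 42 + 2736·t and substitute into x ≡ 2 (mod 11): 2736·t ≡ 2 − 42 = -40 (mod 11).
    Reduce coefficients mod 11: 8·t ≡ 4 (mod 11).
    The inverse of 8 mod 11 is 7 (since 8·7 = 56 = 5·11 + 1), so t ≡ 7·4 = 28 ≡ 6 (mod 11).
    Then x = 42 + 2736·6 = 16458, valid modulo lcm(2736, 11) = 30096: x ≡ 16458 (mod 30096).
  Combine with x ≡ 2 (mod 13); new modulus lcm = 391248.
    Write x = 16458 + 30096·t and substitute into x ≡ 2 (mod 13): 30096·t ≡ 2 − 16458 = -16456 (mod 13).
    Reduce coefficients mod 13: 1·t ≡ 2 (mod 13).
    So t ≡ 2 (mod 13).
    Then x = 16458 + 30096·2 = 76650, valid modulo lcm(30096, 13) = 391248: x ≡ 76650 (mod 391248).
Verify against each original: 76650 mod 19 = 4, 76650 mod 9 = 6, 76650 mod 16 = 10, 76650 mod 11 = 2, 76650 mod 13 = 2.

x ≡ 76650 (mod 391248).


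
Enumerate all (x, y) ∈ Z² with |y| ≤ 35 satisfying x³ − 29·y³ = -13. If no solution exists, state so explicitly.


The equation is x³ - 29y³ = -13. For fixed y, x³ = 29·y³ − 13, so a solution requires the RHS to be a perfect cube.
Strategy: iterate y from -35 to 35, compute RHS = 29·y³ − 13, and check whether it is a (positive or negative) perfect cube.
Check small values of y:
  y = 0: RHS = -13 is not a perfect cube.
  y = 1: RHS = 16 is not a perfect cube.
  y = -1: RHS = -42 is not a perfect cube.
  y = 2: RHS = 219 is not a perfect cube.
  y = -2: RHS = -245 is not a perfect cube.
  y = 3: RHS = 770 is not a perfect cube.
  y = -3: RHS = -796 is not a perfect cube.
Continuing the search up to |y| = 35 finds no solutions either.
No (x, y) in the scanned range satisfies the equation.

No integer solutions with |y| ≤ 35.


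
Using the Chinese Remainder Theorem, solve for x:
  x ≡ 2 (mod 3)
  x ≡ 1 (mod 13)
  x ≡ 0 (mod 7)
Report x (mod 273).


Moduli 3, 13, 7 are pairwise coprime; by CRT there is a unique solution modulo M = 3 · 13 · 7 = 273.
Solve pairwise, accumulating the modulus:
  Start with x ≡ 2 (mod 3).
  Combine with x ≡ 1 (mod 13): since gcd(3, 13) = 1, we get a unique residue mod 39.
    Write x = 2 + 3·t and substitute into x ≡ 1 (mod 13): 3·t ≡ 1 − 2 = -1 (mod 13).
    Reduce coefficients mod 13: 3·t ≡ 12 (mod 13).
    The inverse of 3 mod 13 is 9 (since 3·9 = 27 = 2·13 + 1), so t ≡ 9·12 = 108 ≡ 4 (mod 13).
    Then x = 2 + 3·4 = 14, valid modulo lcm(3, 13) = 39: x ≡ 14 (mod 39).
  Combine with x ≡ 0 (mod 7): since gcd(39, 7) = 1, we get a unique residue mod 273.
    Write x = 14 + 39·t and substitute into x ≡ 0 (mod 7): 39·t ≡ 0 − 14 = -14 (mod 7).
    Reduce coefficients mod 7: 4·t ≡ 0 (mod 7).
    The inverse of 4 mod 7 is 2 (since 4·2 = 8 = 1·7 + 1), so t ≡ 2·0 = 0 ≡ 0 (mod 7).
    Then x = 14 + 39·0 = 14, valid modulo lcm(39, 7) = 273: x ≡ 14 (mod 273).
Verify: 14 mod 3 = 2 ✓, 14 mod 13 = 1 ✓, 14 mod 7 = 0 ✓.

x ≡ 14 (mod 273).


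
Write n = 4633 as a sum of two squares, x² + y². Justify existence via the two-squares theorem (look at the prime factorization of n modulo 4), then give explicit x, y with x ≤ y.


Step 1: Factor n = 4633 = 41 · 113.
Step 2: Check the mod-4 condition on each prime factor: 41 ≡ 1 (mod 4), exponent 1; 113 ≡ 1 (mod 4), exponent 1.
All primes ≡ 3 (mod 4) appear to even exponent (or don't appear), so by the two-squares theorem n IS expressible as a sum of two squares.
Step 3: Build a representation. Here n = 41 · 113 is a product of primes ≡ 1 (mod 4). Each prime p ≡ 1 (mod 4) is itself a sum of two squares; find a² by testing p − a² for a perfect square:
  41: 41 − 1² = 40, 41 − 2² = 37, 41 − 3² = 32, 41 − 4² = 25 = 5² ⇒ 41 = 4² + 5².
  113: 113 − 1² = 112, 113 − 2² = 109, 113 − 3² = 104, 113 − 4² = 97, 113 − 5² = 88, 113 − 6² = 77, 113 − 7² = 64 = 8² ⇒ 113 = 7² + 8².
  Combine using the Brahmagupta–Fibonacci identity (a² + b²)(c² + d²) = (ac − bd)² + (ad + bc)² = (ac + bd)² + (ad − bc)²:
  41 · 113 = 4633: from (4² + 5²)(7² + 8²), take (4·7 − 5·8, 4·8 + 5·7) = (28 − 40, 32 + 35) = (-12, 67); dropping signs (only squares matter) gives (12, 67); check 12² + 67² = 144 + 4489 = 4633 ✓.
Step 4: Order so x ≤ y and verify: 12² + 67² = 144 + 4489 = 4633 = n. ✓

n = 4633 = 12² + 67² (one valid representation with x ≤ y).


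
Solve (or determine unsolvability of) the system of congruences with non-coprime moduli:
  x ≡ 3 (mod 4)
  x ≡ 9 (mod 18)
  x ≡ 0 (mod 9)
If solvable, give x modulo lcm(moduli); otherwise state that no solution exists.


Moduli 4, 18, 9 are not pairwise coprime, so CRT works modulo lcm(m_i) when all pairwise compatibility conditions hold.
Pairwise compatibility: gcd(m_i, m_j) must divide a_i - a_j for every pair.
Merge one congruence at a time:
  Start: x ≡ 3 (mod 4).
  Combine with x ≡ 9 (mod 18): gcd(4, 18) = 2; 9 - 3 = 6, which IS divisible by 2, so compatible.
    Write x = 3 + 4·t and substitute into x ≡ 9 (mod 18): 4·t ≡ 9 − 3 = 6 (mod 18).
    Divide the congruence (and modulus) by g = 2: 2·t ≡ 3 (mod 9).
    The inverse of 2 mod 9 is 5 (since 2·5 = 10 = 1·9 + 1), so t ≡ 5·3 = 15 ≡ 6 (mod 9).
    Then x = 3 + 4·6 = 27, valid modulo lcm(4, 18) = 36: x ≡ 27 (mod 36).
  Combine with x ≡ 0 (mod 9): gcd(36, 9) = 9; 0 - 27 = -27, which IS divisible by 9, so compatible.
    Write x = 27 + 36·t and substitute into x ≡ 0 (mod 9): 36·t ≡ 0 − 27 = -27 (mod 9).
    Divide the congruence (and modulus) by g = 9: 4·t ≡ -3 (mod 1).
    Modulo 1 every t works; take t = 0.
    Then x = 27 + 36·0 = 27, valid modulo lcm(36, 9) = 36: x ≡ 27 (mod 36).
Verify: 27 mod 4 = 3, 27 mod 18 = 9, 27 mod 9 = 0.

x ≡ 27 (mod 36).


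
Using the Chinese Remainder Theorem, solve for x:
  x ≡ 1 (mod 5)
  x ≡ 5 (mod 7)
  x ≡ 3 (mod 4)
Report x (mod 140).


Moduli 5, 7, 4 are pairwise coprime; by CRT there is a unique solution modulo M = 5 · 7 · 4 = 140.
Solve pairwise, accumulating the modulus:
  Start with x ≡ 1 (mod 5).
  Combine with x ≡ 5 (mod 7): since gcd(5, 7) = 1, we get a unique residue mod 35.
    Write x = 1 + 5·t and substitute into x ≡ 5 (mod 7): 5·t ≡ 5 − 1 = 4 (mod 7).
    The inverse of 5 mod 7 is 3 (since 5·3 = 15 = 2·7 + 1), so t ≡ 3·4 = 12 ≡ 5 (mod 7).
    Then x = 1 + 5·5 = 26, valid modulo lcm(5, 7) = 35: x ≡ 26 (mod 35).
  Combine with x ≡ 3 (mod 4): since gcd(35, 4) = 1, we get a unique residue mod 140.
    Write x = 26 + 35·t and substitute into x ≡ 3 (mod 4): 35·t ≡ 3 − 26 = -23 (mod 4).
    Reduce coefficients mod 4: 3·t ≡ 1 (mod 4).
    The inverse of 3 mod 4 is 3 (since 3·3 = 9 = 2·4 + 1), so t ≡ 3·1 = 3 ≡ 3 (mod 4).
    Then x = 26 + 35·3 = 131, valid modulo lcm(35, 4) = 140: x ≡ 131 (mod 140).
Verify: 131 mod 5 = 1 ✓, 131 mod 7 = 5 ✓, 131 mod 4 = 3 ✓.

x ≡ 131 (mod 140).


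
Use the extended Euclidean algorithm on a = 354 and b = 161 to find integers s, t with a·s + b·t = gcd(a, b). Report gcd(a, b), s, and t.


Euclidean algorithm on (354, 161) — divide until remainder is 0:
  354 = 2 · 161 + 32
  161 = 5 · 32 + 1
  32 = 32 · 1 + 0
gcd(354, 161) = 1.
Track Bezout coefficients alongside the remainders: start with r₀ = 354 = a·1 + b·0 (s = 1, t = 0) and r₁ = 161 = a·0 + b·1 (s = 0, t = 1); each new remainder r_{k+1} = r_{k-1} − q_k·r_k inherits s_{k+1} = s_{k-1} − q_k·s_k, t_{k+1} = t_{k-1} − q_k·t_k, so r_k = a·s_k + b·t_k at every step:
  q = 2: r = 32, s = 1 − 2·0 = 1, t = 0 − 2·1 = -2  (check: 354·1 + 161·(-2) = 32)
  q = 5: r = 1, s = 0 − 5·1 = -5, t = 1 − 5·(-2) = 11  (check: 354·(-5) + 161·11 = 1)
The row with r = 1 (the gcd) gives the Bezout coefficients s = -5, t = 11.
Result: 354 · (-5) + 161 · (11) = 1.

gcd(354, 161) = 1; s = -5, t = 11 (check: 354·(-5) + 161·11 = 1).


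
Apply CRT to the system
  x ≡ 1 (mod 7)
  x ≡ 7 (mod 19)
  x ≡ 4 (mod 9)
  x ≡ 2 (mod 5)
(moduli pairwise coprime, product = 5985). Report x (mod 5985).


Product of moduli M = 7 · 19 · 9 · 5 = 5985.
Merge one congruence at a time:
  Start: x ≡ 1 (mod 7).
  Combine with x ≡ 7 (mod 19); new modulus lcm = 133.
    Write x = 1 + 7·t and substitute into x ≡ 7 (mod 19): 7·t ≡ 7 − 1 = 6 (mod 19).
    The inverse of 7 mod 19 is 11 (since 7·11 = 77 = 4·19 + 1), so t ≡ 11·6 = 66 ≡ 9 (mod 19).
    Then x = 1 + 7·9 = 64, valid modulo lcm(7, 19) = 133: x ≡ 64 (mod 133).
  Combine with x ≡ 4 (mod 9); new modulus lcm = 1197.
    Write x = 64 + 133·t and substitute into x ≡ 4 (mod 9): 133·t ≡ 4 − 64 = -60 (mod 9).
    Reduce coefficients mod 9: 7·t ≡ 3 (mod 9).
    The inverse of 7 mod 9 is 4 (since 7·4 = 28 = 3·9 + 1), so t ≡ 4·3 = 12 ≡ 3 (mod 9).
    Then x = 64 + 133·3 = 463, valid modulo lcm(133, 9) = 1197: x ≡ 463 (mod 1197).
  Combine with x ≡ 2 (mod 5); new modulus lcm = 5985.
    Write x = 463 + 1197·t and substitute into x ≡ 2 (mod 5): 1197·t ≡ 2 − 463 = -461 (mod 5).
    Reduce coefficients mod 5: 2·t ≡ 4 (mod 5).
    The inverse of 2 mod 5 is 3 (since 2·3 = 6 = 1·5 + 1), so t ≡ 3·4 = 12 ≡ 2 (mod 5).
    Then x = 463 + 1197·2 = 2857, valid modulo lcm(1197, 5) = 5985: x ≡ 2857 (mod 5985).
Verify against each original: 2857 mod 7 = 1, 2857 mod 19 = 7, 2857 mod 9 = 4, 2857 mod 5 = 2.

x ≡ 2857 (mod 5985).


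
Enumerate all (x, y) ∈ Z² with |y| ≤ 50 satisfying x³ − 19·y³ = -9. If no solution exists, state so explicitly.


The equation is x³ - 19y³ = -9. For fixed y, x³ = 19·y³ − 9, so a solution requires the RHS to be a perfect cube.
Strategy: iterate y from -50 to 50, compute RHS = 19·y³ − 9, and check whether it is a (positive or negative) perfect cube.
Check small values of y:
  y = 0: RHS = -9 is not a perfect cube.
  y = 1: RHS = 10 is not a perfect cube.
  y = -1: RHS = -28 is not a perfect cube.
  y = 2: RHS = 143 is not a perfect cube.
  y = -2: RHS = -161 is not a perfect cube.
  y = 3: RHS = 504 is not a perfect cube.
  y = -3: RHS = -522 is not a perfect cube.
Continuing the search up to |y| = 50 finds no solutions either.
No (x, y) in the scanned range satisfies the equation.

No integer solutions with |y| ≤ 50.


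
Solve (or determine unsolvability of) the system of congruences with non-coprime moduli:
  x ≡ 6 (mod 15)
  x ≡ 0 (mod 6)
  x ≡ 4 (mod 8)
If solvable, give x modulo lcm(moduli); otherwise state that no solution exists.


Moduli 15, 6, 8 are not pairwise coprime, so CRT works modulo lcm(m_i) when all pairwise compatibility conditions hold.
Pairwise compatibility: gcd(m_i, m_j) must divide a_i - a_j for every pair.
Merge one congruence at a time:
  Start: x ≡ 6 (mod 15).
  Combine with x ≡ 0 (mod 6): gcd(15, 6) = 3; 0 - 6 = -6, which IS divisible by 3, so compatible.
    Write x = 6 + 15·t and substitute into x ≡ 0 (mod 6): 15·t ≡ 0 − 6 = -6 (mod 6).
    Divide the congruence (and modulus) by g = 3: 5·t ≡ -2 (mod 2).
    Reduce coefficients mod 2: 1·t ≡ 0 (mod 2).
    So t ≡ 0 (mod 2).
    Then x = 6 + 15·0 = 6, valid modulo lcm(15, 6) = 30: x ≡ 6 (mod 30).
  Combine with x ≡ 4 (mod 8): gcd(30, 8) = 2; 4 - 6 = -2, which IS divisible by 2, so compatible.
    Write x = 6 + 30·t and substitute into x ≡ 4 (mod 8): 30·t ≡ 4 − 6 = -2 (mod 8).
    Divide the congruence (and modulus) by g = 2: 15·t ≡ -1 (mod 4).
    Reduce coefficients mod 4: 3·t ≡ 3 (mod 4).
    The inverse of 3 mod 4 is 3 (since 3·3 = 9 = 2·4 + 1), so t ≡ 3·3 = 9 ≡ 1 (mod 4).
    Then x = 6 + 30·1 = 36, valid modulo lcm(30, 8) = 120: x ≡ 36 (mod 120).
Verify: 36 mod 15 = 6, 36 mod 6 = 0, 36 mod 8 = 4.

x ≡ 36 (mod 120).


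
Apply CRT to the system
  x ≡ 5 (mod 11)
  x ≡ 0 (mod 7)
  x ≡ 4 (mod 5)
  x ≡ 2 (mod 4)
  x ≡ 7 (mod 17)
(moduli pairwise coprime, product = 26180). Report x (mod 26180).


Product of moduli M = 11 · 7 · 5 · 4 · 17 = 26180.
Merge one congruence at a time:
  Start: x ≡ 5 (mod 11).
  Combine with x ≡ 0 (mod 7); new modulus lcm = 77.
    Write x = 5 + 11·t and substitute into x ≡ 0 (mod 7): 11·t ≡ 0 − 5 = -5 (mod 7).
    Reduce coefficients mod 7: 4·t ≡ 2 (mod 7).
    The inverse of 4 mod 7 is 2 (since 4·2 = 8 = 1·7 + 1), so t ≡ 2·2 = 4 ≡ 4 (mod 7).
    Then x = 5 + 11·4 = 49, valid modulo lcm(11, 7) = 77: x ≡ 49 (mod 77).
  Combine with x ≡ 4 (mod 5); new modulus lcm = 385.
    Write x = 49 + 77·t and substitute into x ≡ 4 (mod 5): 77·t ≡ 4 − 49 = -45 (mod 5).
    Reduce coefficients mod 5: 2·t ≡ 0 (mod 5).
    The inverse of 2 mod 5 is 3 (since 2·3 = 6 = 1·5 + 1), so t ≡ 3·0 = 0 ≡ 0 (mod 5).
    Then x = 49 + 77·0 = 49, valid modulo lcm(77, 5) = 385: x ≡ 49 (mod 385).
  Combine with x ≡ 2 (mod 4); new modulus lcm = 1540.
    Write x = 49 + 385·t and substitute into x ≡ 2 (mod 4): 385·t ≡ 2 − 49 = -47 (mod 4).
    Reduce coefficients mod 4: 1·t ≡ 1 (mod 4).
    So t ≡ 1 (mod 4).
    Then x = 49 + 385·1 = 434, valid modulo lcm(385, 4) = 1540: x ≡ 434 (mod 1540).
  Combine with x ≡ 7 (mod 17); new modulus lcm = 26180.
    Write x = 434 + 1540·t and substitute into x ≡ 7 (mod 17): 1540·t ≡ 7 − 434 = -427 (mod 17).
    Reduce coefficients mod 17: 10·t ≡ 15 (mod 17).
    The inverse of 10 mod 17 is 12 (since 10·12 = 120 = 7·17 + 1), so t ≡ 12·15 = 180 ≡ 10 (mod 17).
    Then x = 434 + 1540·10 = 15834, valid modulo lcm(1540, 17) = 26180: x ≡ 15834 (mod 26180).
Verify against each original: 15834 mod 11 = 5, 15834 mod 7 = 0, 15834 mod 5 = 4, 15834 mod 4 = 2, 15834 mod 17 = 7.

x ≡ 15834 (mod 26180).


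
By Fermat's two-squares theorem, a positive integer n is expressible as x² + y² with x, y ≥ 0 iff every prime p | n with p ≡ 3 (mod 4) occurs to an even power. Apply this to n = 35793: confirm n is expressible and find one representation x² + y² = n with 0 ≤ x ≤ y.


Step 1: Factor n = 35793 = 3^2 · 41 · 97.
Step 2: Check the mod-4 condition on each prime factor: 3 ≡ 3 (mod 4), exponent 2 (must be even); 41 ≡ 1 (mod 4), exponent 1; 97 ≡ 1 (mod 4), exponent 1.
All primes ≡ 3 (mod 4) appear to even exponent (or don't appear), so by the two-squares theorem n IS expressible as a sum of two squares.
Step 3: Build a representation. Group n = k² · m with k = 3 and m = 41 · 97 = 3977 (a product of primes ≡ 1 (mod 4)); a representation of m scales to one of n via (k·x)² + (k·y)² = k²(x² + y²). Each prime p ≡ 1 (mod 4) is itself a sum of two squares; find a² by testing p − a² for a perfect square:
  41: 41 − 1² = 40, 41 − 2² = 37, 41 − 3² = 32, 41 − 4² = 25 = 5² ⇒ 41 = 4² + 5².
  97: 97 − 1² = 96, 97 − 2² = 93, 97 − 3² = 88, 97 − 4² = 81 = 9² ⇒ 97 = 4² + 9².
  Combine using the Brahmagupta–Fibonacci identity (a² + b²)(c² + d²) = (ac − bd)² + (ad + bc)² = (ac + bd)² + (ad − bc)²:
  41 · 97 = 3977: from (4² + 5²)(4² + 9²), take (4·4 − 5·9, 4·9 + 5·4) = (16 − 45, 36 + 20) = (-29, 56); dropping signs (only squares matter) gives (29, 56); check 29² + 56² = 841 + 3136 = 3977 ✓.
  Scale by k = 3: (3·29, 3·56) = (87, 168).
Step 4: Order so x ≤ y and verify: 87² + 168² = 7569 + 28224 = 35793 = n. ✓

n = 35793 = 87² + 168² (one valid representation with x ≤ y).


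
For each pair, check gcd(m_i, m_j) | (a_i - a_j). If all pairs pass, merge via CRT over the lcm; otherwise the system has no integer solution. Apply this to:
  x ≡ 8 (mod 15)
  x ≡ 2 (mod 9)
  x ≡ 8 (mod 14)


Moduli 15, 9, 14 are not pairwise coprime, so CRT works modulo lcm(m_i) when all pairwise compatibility conditions hold.
Pairwise compatibility: gcd(m_i, m_j) must divide a_i - a_j for every pair.
Merge one congruence at a time:
  Start: x ≡ 8 (mod 15).
  Combine with x ≡ 2 (mod 9): gcd(15, 9) = 3; 2 - 8 = -6, which IS divisible by 3, so compatible.
    Write x = 8 + 15·t and substitute into x ≡ 2 (mod 9): 15·t ≡ 2 − 8 = -6 (mod 9).
    Divide the congruence (and modulus) by g = 3: 5·t ≡ -2 (mod 3).
    Reduce coefficients mod 3: 2·t ≡ 1 (mod 3).
    The inverse of 2 mod 3 is 2 (since 2·2 = 4 = 1·3 + 1), so t ≡ 2·1 = 2 ≡ 2 (mod 3).
    Then x = 8 + 15·2 = 38, valid modulo lcm(15, 9) = 45: x ≡ 38 (mod 45).
  Combine with x ≡ 8 (mod 14): gcd(45, 14) = 1; 8 - 38 = -30, which IS divisible by 1, so compatible.
    Write x = 38 + 45·t and substitute into x ≡ 8 (mod 14): 45·t ≡ 8 − 38 = -30 (mod 14).
    Reduce coefficients mod 14: 3·t ≡ 12 (mod 14).
    The inverse of 3 mod 14 is 5 (since 3·5 = 15 = 1·14 + 1), so t ≡ 5·12 = 60 ≡ 4 (mod 14).
    Then x = 38 + 45·4 = 218, valid modulo lcm(45, 14) = 630: x ≡ 218 (mod 630).
Verify: 218 mod 15 = 8, 218 mod 9 = 2, 218 mod 14 = 8.

x ≡ 218 (mod 630).


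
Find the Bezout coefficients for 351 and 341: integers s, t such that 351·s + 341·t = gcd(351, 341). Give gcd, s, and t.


Euclidean algorithm on (351, 341) — divide until remainder is 0:
  351 = 1 · 341 + 10
  341 = 34 · 10 + 1
  10 = 10 · 1 + 0
gcd(351, 341) = 1.
Track Bezout coefficients alongside the remainders: start with r₀ = 351 = a·1 + b·0 (s = 1, t = 0) and r₁ = 341 = a·0 + b·1 (s = 0, t = 1); each new remainder r_{k+1} = r_{k-1} − q_k·r_k inherits s_{k+1} = s_{k-1} − q_k·s_k, t_{k+1} = t_{k-1} − q_k·t_k, so r_k = a·s_k + b·t_k at every step:
  q = 1: r = 10, s = 1 − 1·0 = 1, t = 0 − 1·1 = -1  (check: 351·1 + 341·(-1) = 10)
  q = 34: r = 1, s = 0 − 34·1 = -34, t = 1 − 34·(-1) = 35  (check: 351·(-34) + 341·35 = 1)
The row with r = 1 (the gcd) gives the Bezout coefficients s = -34, t = 35.
Result: 351 · (-34) + 341 · (35) = 1.

gcd(351, 341) = 1; s = -34, t = 35 (check: 351·(-34) + 341·35 = 1).


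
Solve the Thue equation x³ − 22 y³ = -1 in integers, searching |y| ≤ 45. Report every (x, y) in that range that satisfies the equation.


The equation is x³ - 22y³ = -1. For fixed y, x³ = 22·y³ − 1, so a solution requires the RHS to be a perfect cube.
Strategy: iterate y from -45 to 45, compute RHS = 22·y³ − 1, and check whether it is a (positive or negative) perfect cube.
Check small values of y:
  y = 0: RHS = -1 = (-1)³ ⇒ x = -1 works.
  y = 1: RHS = 21 is not a perfect cube.
  y = -1: RHS = -23 is not a perfect cube.
  y = 2: RHS = 175 is not a perfect cube.
  y = -2: RHS = -177 is not a perfect cube.
  y = 3: RHS = 593 is not a perfect cube.
  y = -3: RHS = -595 is not a perfect cube.
Continuing the search up to |y| = 45 finds no further solutions beyond those listed.
Collected solutions: (-1, 0).

Solutions (with |y| ≤ 45): (-1, 0).


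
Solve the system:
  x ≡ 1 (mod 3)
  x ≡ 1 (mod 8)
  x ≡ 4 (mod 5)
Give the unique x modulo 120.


Moduli 3, 8, 5 are pairwise coprime; by CRT there is a unique solution modulo M = 3 · 8 · 5 = 120.
Solve pairwise, accumulating the modulus:
  Start with x ≡ 1 (mod 3).
  Combine with x ≡ 1 (mod 8): since gcd(3, 8) = 1, we get a unique residue mod 24.
    Write x = 1 + 3·t and substitute into x ≡ 1 (mod 8): 3·t ≡ 1 − 1 = 0 (mod 8).
    The inverse of 3 mod 8 is 3 (since 3·3 = 9 = 1·8 + 1), so t ≡ 3·0 = 0 ≡ 0 (mod 8).
    Then x = 1 + 3·0 = 1, valid modulo lcm(3, 8) = 24: x ≡ 1 (mod 24).
  Combine with x ≡ 4 (mod 5): since gcd(24, 5) = 1, we get a unique residue mod 120.
    Write x = 1 + 24·t and substitute into x ≡ 4 (mod 5): 24·t ≡ 4 − 1 = 3 (mod 5).
    Reduce coefficients mod 5: 4·t ≡ 3 (mod 5).
    The inverse of 4 mod 5 is 4 (since 4·4 = 16 = 3·5 + 1), so t ≡ 4·3 = 12 ≡ 2 (mod 5).
    Then x = 1 + 24·2 = 49, valid modulo lcm(24, 5) = 120: x ≡ 49 (mod 120).
Verify: 49 mod 3 = 1 ✓, 49 mod 8 = 1 ✓, 49 mod 5 = 4 ✓.

x ≡ 49 (mod 120).


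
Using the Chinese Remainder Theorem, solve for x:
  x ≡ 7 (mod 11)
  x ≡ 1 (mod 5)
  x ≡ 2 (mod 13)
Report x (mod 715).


Moduli 11, 5, 13 are pairwise coprime; by CRT there is a unique solution modulo M = 11 · 5 · 13 = 715.
Solve pairwise, accumulating the modulus:
  Start with x ≡ 7 (mod 11).
  Combine with x ≡ 1 (mod 5): since gcd(11, 5) = 1, we get a unique residue mod 55.
    Write x = 7 + 11·t and substitute into x ≡ 1 (mod 5): 11·t ≡ 1 − 7 = -6 (mod 5).
    Reduce coefficients mod 5: 1·t ≡ 4 (mod 5).
    So t ≡ 4 (mod 5).
    Then x = 7 + 11·4 = 51, valid modulo lcm(11, 5) = 55: x ≡ 51 (mod 55).
  Combine with x ≡ 2 (mod 13): since gcd(55, 13) = 1, we get a unique residue mod 715.
    Write x = 51 + 55·t and substitute into x ≡ 2 (mod 13): 55·t ≡ 2 − 51 = -49 (mod 13).
    Reduce coefficients mod 13: 3·t ≡ 3 (mod 13).
    The inverse of 3 mod 13 is 9 (since 3·9 = 27 = 2·13 + 1), so t ≡ 9·3 = 27 ≡ 1 (mod 13).
    Then x = 51 + 55·1 = 106, valid modulo lcm(55, 13) = 715: x ≡ 106 (mod 715).
Verify: 106 mod 11 = 7 ✓, 106 mod 5 = 1 ✓, 106 mod 13 = 2 ✓.

x ≡ 106 (mod 715).
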